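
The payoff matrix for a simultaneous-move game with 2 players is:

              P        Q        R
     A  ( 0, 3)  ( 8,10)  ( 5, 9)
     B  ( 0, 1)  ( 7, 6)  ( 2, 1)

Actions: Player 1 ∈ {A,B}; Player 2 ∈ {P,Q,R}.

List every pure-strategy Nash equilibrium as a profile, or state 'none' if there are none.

(A,P): not NE [P2→Q gives 10>3]
(A,Q): NE
(A,R): not NE [P2→Q gives 10>9]
(B,P): not NE [P2→Q gives 6>1]
(B,Q): not NE [P1→A gives 8>7]
(B,R): not NE [P1→A gives 5>2; P2→Q gives 6>1]

NE set: (A,Q)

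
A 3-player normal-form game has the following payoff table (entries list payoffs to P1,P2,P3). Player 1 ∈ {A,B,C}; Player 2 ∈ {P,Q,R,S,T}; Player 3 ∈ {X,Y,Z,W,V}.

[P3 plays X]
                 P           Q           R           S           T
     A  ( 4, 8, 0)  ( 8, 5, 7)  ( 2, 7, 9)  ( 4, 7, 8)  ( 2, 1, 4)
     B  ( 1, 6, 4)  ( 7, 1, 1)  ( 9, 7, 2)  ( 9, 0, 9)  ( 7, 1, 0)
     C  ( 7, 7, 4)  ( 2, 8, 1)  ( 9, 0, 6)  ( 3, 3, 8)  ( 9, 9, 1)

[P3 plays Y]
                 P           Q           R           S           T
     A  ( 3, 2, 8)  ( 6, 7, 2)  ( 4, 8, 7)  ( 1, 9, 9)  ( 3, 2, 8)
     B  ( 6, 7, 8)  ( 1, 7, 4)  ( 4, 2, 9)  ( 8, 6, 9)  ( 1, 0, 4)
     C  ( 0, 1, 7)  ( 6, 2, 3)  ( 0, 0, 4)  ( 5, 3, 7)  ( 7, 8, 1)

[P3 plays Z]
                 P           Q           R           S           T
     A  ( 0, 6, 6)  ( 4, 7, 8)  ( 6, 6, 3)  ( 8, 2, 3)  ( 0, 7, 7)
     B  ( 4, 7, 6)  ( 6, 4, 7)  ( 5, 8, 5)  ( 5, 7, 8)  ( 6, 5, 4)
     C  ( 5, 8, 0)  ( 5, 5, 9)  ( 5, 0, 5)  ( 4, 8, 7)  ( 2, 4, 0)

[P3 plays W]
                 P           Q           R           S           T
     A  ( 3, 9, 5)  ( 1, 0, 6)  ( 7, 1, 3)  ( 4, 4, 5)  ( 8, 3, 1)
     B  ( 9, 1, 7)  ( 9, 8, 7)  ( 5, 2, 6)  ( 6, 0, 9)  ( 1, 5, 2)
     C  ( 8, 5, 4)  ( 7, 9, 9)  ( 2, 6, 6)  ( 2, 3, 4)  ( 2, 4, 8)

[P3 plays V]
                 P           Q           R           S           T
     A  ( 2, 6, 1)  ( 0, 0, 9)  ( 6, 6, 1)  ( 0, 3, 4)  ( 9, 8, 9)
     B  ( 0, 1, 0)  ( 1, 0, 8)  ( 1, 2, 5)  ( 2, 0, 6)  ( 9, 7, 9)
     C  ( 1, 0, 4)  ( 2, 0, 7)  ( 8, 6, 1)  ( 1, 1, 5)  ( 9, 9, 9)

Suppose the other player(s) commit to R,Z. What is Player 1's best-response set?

u_1(A vs R,Z) = 6
u_1(B vs R,Z) = 5
u_1(C vs R,Z) = 5
max payoff 6 at {A}

P1 best: {A}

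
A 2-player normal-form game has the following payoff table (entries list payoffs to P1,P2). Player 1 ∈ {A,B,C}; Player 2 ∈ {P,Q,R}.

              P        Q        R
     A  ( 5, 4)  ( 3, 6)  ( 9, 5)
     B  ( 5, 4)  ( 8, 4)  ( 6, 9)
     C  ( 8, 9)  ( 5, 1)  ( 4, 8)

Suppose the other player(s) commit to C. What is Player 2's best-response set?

u_2(P vs C) = 9
u_2(Q vs C) = 1
u_2(R vs C) = 8
max payoff 9 at {P}

argmax u_2 = {P}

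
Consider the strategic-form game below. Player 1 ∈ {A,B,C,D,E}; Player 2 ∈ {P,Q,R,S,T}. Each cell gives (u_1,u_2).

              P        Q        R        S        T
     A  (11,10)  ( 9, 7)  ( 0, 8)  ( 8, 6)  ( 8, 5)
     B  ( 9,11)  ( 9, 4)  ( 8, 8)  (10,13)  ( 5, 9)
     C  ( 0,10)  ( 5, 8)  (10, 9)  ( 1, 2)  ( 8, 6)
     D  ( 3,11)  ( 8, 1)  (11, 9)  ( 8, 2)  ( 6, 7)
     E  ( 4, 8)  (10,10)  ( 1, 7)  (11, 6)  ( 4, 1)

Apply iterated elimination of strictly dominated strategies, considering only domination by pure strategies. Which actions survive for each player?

P2 drop R (P beats it: A:10>8 B:11>8 C:10>9 D:11>9 E:8>7)
P2 drop T (P beats it: A:10>5 B:11>9 C:10>6 D:11>7 E:8>1)
P1 drop C (A beats it: P:11>0 Q:9>5 S:8>1)
P1 drop D (B beats it: P:9>3 Q:9>8 S:10>8)
P1→{A,B,E} P2→{P,Q,S}

Remaining: P1:{A,B,E} P2:{P,Q,S}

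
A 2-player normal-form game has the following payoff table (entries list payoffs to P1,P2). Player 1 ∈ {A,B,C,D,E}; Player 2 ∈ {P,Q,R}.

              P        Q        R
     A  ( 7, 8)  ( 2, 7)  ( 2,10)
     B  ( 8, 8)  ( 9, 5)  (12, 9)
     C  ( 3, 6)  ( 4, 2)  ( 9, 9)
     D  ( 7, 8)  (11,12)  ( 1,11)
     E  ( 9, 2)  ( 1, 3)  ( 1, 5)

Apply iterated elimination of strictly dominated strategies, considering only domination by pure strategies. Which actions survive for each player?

IESDS → P1:{B,D} P2:{Q,R}

P1 drop A (B beats it: P:8>7 Q:9>2 R:12>2)
P1 drop C (B beats it: P:8>3 Q:9>4 R:12>9)
P2 drop P (R beats it: B:9>8 D:11>8 E:5>2)
P1 drop E (B beats it: Q:9>1 R:12>1)
P1→{B,D} P2→{Q,R}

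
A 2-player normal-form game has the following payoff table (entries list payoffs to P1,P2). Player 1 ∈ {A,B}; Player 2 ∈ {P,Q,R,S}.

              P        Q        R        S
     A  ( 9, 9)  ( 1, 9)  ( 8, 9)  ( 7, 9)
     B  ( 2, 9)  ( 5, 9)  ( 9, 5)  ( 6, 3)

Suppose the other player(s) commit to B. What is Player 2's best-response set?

P2 best: {P,Q}

u_2(P vs B) = 9
u_2(Q vs B) = 9
u_2(R vs B) = 5
u_2(S vs B) = 3
max payoff 9 at {P,Q}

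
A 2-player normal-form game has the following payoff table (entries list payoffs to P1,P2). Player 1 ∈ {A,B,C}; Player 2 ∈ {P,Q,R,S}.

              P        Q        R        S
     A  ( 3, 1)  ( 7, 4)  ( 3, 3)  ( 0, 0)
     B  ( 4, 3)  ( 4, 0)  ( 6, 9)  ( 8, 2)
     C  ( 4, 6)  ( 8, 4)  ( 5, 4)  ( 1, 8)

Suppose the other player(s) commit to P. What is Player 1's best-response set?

u_1(A vs P) = 3
u_1(B vs P) = 4
u_1(C vs P) = 4
max payoff 4 at {B,C}

argmax u_1 = {B,C}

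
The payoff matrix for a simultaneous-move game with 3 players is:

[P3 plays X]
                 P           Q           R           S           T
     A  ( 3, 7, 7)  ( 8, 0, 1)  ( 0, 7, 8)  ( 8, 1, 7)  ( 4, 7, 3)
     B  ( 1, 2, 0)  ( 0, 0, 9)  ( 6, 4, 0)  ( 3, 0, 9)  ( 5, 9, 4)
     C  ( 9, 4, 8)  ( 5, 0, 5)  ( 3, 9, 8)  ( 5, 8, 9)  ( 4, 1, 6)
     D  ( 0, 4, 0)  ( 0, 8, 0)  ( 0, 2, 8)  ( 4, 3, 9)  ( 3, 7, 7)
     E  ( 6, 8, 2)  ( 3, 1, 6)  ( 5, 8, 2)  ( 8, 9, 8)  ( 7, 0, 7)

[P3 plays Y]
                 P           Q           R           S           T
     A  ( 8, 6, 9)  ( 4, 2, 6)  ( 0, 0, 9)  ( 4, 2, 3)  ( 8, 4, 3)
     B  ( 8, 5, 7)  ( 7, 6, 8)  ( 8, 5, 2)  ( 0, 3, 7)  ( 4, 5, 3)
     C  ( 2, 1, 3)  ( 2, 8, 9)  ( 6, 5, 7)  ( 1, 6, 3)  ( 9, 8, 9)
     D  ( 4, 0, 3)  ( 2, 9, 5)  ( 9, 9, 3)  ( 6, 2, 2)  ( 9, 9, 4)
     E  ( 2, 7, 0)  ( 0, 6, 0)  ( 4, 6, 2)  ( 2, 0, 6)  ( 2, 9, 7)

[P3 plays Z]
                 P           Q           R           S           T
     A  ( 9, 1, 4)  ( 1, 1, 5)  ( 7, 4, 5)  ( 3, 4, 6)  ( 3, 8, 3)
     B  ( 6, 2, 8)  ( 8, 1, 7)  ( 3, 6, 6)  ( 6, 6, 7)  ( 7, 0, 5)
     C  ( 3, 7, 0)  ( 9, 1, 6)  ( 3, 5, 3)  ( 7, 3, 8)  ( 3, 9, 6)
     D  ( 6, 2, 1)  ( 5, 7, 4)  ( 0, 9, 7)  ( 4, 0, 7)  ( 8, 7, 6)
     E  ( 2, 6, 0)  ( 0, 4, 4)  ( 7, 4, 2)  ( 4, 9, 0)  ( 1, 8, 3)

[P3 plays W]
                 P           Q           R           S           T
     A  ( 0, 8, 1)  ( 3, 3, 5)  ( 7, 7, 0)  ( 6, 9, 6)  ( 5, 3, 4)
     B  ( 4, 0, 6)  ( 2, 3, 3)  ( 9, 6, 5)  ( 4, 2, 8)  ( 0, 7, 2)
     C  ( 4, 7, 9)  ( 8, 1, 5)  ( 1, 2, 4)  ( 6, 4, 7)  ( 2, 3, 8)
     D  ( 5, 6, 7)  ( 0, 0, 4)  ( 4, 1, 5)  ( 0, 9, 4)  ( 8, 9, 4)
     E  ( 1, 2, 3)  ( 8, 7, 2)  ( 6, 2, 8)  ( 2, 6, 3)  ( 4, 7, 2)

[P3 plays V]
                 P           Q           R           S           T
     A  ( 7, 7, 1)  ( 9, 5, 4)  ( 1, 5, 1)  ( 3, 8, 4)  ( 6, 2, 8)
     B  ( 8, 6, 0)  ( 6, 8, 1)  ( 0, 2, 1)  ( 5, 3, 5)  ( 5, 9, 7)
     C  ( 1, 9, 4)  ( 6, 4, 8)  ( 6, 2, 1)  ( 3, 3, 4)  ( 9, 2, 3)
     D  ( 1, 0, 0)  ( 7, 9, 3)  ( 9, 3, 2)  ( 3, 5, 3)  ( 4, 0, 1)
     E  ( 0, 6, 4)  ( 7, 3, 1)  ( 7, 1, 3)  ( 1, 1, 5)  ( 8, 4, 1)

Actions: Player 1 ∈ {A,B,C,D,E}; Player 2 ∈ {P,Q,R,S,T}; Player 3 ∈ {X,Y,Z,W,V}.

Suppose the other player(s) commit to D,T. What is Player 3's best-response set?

u_3(X vs D,T) = 7
u_3(Y vs D,T) = 4
u_3(Z vs D,T) = 6
u_3(W vs D,T) = 4
u_3(V vs D,T) = 1
max payoff 7 at {X}

argmax u_3 = {X}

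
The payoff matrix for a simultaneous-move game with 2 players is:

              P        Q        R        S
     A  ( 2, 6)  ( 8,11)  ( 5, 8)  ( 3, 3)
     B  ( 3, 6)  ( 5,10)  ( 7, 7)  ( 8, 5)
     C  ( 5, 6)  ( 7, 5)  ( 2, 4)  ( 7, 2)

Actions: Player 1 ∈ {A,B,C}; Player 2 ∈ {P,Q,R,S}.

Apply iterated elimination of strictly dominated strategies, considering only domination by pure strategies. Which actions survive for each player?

IESDS → P1:{A,C} P2:{P,Q}

P2 drop R (Q beats it: A:11>8 B:10>7 C:5>4)
P2 drop S (P beats it: A:6>3 B:6>5 C:6>2)
P1 drop B (C beats it: P:5>3 Q:7>5)
P1→{A,C} P2→{P,Q}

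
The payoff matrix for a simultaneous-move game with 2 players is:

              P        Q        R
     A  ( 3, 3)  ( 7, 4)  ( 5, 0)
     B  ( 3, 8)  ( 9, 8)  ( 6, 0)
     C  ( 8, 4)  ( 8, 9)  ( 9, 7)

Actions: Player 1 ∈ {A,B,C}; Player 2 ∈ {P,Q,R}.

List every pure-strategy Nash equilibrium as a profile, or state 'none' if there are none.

(A,P): not NE [P1→C gives 8>3; P2→Q gives 4>3]
(A,Q): not NE [P1→B gives 9>7]
(A,R): not NE [P1→C gives 9>5; P2→Q gives 4>0]
(B,P): not NE [P1→C gives 8>3]
(B,Q): NE
(B,R): not NE [P1→C gives 9>6; P2→Q gives 8>0]
(C,P): not NE [P2→Q gives 9>4]
(C,Q): not NE [P1→B gives 9>8]
(C,R): not NE [P2→Q gives 9>7]

NE set: (B,Q)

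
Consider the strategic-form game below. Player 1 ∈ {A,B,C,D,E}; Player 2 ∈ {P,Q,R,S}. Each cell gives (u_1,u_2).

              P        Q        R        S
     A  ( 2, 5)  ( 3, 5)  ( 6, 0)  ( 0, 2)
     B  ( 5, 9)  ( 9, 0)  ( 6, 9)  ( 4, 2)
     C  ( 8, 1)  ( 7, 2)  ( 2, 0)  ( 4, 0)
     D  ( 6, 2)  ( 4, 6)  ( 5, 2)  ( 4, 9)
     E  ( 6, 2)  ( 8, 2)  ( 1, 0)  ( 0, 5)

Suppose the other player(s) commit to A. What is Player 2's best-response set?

u_2(P vs A) = 5
u_2(Q vs A) = 5
u_2(R vs A) = 0
u_2(S vs A) = 2
max payoff 5 at {P,Q}

BR_2 = {P,Q}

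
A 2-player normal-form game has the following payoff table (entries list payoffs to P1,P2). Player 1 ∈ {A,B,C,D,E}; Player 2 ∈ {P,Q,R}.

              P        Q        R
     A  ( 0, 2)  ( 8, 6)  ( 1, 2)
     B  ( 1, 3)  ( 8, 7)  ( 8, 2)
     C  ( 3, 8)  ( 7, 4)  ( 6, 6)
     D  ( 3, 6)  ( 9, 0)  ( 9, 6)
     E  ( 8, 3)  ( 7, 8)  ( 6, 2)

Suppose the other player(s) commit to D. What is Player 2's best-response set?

P2 best: {P,R}

u_2(P vs D) = 6
u_2(Q vs D) = 0
u_2(R vs D) = 6
max payoff 6 at {P,R}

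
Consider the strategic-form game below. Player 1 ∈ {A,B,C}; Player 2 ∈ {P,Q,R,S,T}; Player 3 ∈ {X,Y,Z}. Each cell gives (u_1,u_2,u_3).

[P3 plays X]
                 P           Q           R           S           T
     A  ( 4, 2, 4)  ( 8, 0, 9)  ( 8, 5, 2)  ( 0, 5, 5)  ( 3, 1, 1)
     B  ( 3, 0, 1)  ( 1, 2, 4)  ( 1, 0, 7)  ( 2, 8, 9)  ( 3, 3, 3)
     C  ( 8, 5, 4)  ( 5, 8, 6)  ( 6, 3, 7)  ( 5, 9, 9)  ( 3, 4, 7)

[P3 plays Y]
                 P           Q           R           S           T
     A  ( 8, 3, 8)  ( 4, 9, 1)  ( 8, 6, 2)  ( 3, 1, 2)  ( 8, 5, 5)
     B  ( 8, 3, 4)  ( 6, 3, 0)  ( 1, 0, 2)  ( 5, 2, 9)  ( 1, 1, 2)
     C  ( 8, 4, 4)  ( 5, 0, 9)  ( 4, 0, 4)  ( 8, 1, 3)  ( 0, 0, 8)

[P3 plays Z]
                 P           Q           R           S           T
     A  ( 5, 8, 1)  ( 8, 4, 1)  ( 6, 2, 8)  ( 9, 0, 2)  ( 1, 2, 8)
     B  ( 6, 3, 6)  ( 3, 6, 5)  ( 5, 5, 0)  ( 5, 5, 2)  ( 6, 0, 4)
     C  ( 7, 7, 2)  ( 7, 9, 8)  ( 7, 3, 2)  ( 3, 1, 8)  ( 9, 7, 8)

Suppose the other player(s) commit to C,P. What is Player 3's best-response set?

u_3(X vs C,P) = 4
u_3(Y vs C,P) = 4
u_3(Z vs C,P) = 2
max payoff 4 at {X,Y}

BR_3 = {X,Y}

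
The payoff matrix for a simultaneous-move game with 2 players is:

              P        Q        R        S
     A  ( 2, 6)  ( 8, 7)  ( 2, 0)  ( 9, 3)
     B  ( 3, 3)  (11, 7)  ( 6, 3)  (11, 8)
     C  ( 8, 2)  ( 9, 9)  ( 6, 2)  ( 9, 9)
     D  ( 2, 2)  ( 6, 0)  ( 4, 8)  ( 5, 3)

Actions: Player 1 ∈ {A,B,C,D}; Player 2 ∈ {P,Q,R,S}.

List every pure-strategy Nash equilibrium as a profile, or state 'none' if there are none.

(A,P): not NE [P1→C gives 8>2; P2→Q gives 7>6]
(A,Q): not NE [P1→B gives 11>8]
(A,R): not NE [P1→C gives 6>2; P2→Q gives 7>0]
(A,S): not NE [P1→B gives 11>9; P2→Q gives 7>3]
(B,P): not NE [P1→C gives 8>3; P2→S gives 8>3]
(B,Q): not NE [P2→S gives 8>7]
(B,R): not NE [P2→S gives 8>3]
(B,S): NE
(C,P): not NE [P2→S gives 9>2]
(C,Q): not NE [P1→B gives 11>9]
(C,R): not NE [P2→S gives 9>2]
(C,S): not NE [P1→B gives 11>9]
(D,P): not NE [P1→C gives 8>2; P2→R gives 8>2]
(D,Q): not NE [P1→B gives 11>6; P2→R gives 8>0]
(D,R): not NE [P1→C gives 6>4]
(D,S): not NE [P1→B gives 11>5; P2→R gives 8>3]

PSNE = {(B,S)}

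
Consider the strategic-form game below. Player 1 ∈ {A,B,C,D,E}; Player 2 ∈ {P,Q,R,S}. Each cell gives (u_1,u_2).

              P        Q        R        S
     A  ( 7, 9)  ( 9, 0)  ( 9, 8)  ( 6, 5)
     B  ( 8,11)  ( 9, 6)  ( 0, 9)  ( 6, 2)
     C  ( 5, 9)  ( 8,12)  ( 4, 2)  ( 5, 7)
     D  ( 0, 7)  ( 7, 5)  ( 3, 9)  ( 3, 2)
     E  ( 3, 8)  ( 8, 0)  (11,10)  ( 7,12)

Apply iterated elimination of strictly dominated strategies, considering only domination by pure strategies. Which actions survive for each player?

IESDS → P1:{A,B,E} P2:{P,R,S}

P1 drop C (A beats it: P:7>5 Q:9>8 R:9>4 S:6>5)
P1 drop D (A beats it: P:7>0 Q:9>7 R:9>3 S:6>3)
P2 drop Q (P beats it: A:9>0 B:11>6 E:8>0)
P1→{A,B,E} P2→{P,R,S}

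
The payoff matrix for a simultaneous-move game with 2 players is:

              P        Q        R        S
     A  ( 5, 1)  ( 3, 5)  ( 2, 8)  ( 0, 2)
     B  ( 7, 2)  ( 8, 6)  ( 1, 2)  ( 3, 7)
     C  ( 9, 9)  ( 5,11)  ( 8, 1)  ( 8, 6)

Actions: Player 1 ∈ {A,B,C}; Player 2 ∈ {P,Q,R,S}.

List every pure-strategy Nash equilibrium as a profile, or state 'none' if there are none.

(A,P): not NE [P1→C gives 9>5; P2→R gives 8>1]
(A,Q): not NE [P1→B gives 8>3; P2→R gives 8>5]
(A,R): not NE [P1→C gives 8>2]
(A,S): not NE [P1→C gives 8>0; P2→R gives 8>2]
(B,P): not NE [P1→C gives 9>7; P2→S gives 7>2]
(B,Q): not NE [P2→S gives 7>6]
(B,R): not NE [P1→C gives 8>1; P2→S gives 7>2]
(B,S): not NE [P1→C gives 8>3]
(C,P): not NE [P2→Q gives 11>9]
(C,Q): not NE [P1→B gives 8>5]
(C,R): not NE [P2→Q gives 11>1]
(C,S): not NE [P2→Q gives 11>6]

PSNE: ∅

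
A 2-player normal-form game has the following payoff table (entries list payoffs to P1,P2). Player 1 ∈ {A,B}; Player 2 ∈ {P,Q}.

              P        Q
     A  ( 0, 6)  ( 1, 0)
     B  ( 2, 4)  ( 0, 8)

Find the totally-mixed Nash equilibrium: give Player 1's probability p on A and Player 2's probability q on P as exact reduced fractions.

P1 indiff ⇒ q·0+(1-q)·1 = q·2+(1-q)·0 ⇒ q(-2) = (1-q)(-1) ⇒ q = 1/3
P2 indiff ⇒ p·6+(1-p)·4 = p·0+(1-p)·8 ⇒ p(6) = (1-p)(4) ⇒ p = 2/5

P1 mixes 2/5 on A; P2 mixes 1/3 on P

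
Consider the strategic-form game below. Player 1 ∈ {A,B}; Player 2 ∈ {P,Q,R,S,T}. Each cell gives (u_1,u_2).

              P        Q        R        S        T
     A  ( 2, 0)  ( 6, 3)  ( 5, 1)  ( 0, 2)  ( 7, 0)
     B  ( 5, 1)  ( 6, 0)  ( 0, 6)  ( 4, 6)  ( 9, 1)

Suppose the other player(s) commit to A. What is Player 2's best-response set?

BR_2 = {Q}

u_2(P vs A) = 0
u_2(Q vs A) = 3
u_2(R vs A) = 1
u_2(S vs A) = 2
u_2(T vs A) = 0
max payoff 3 at {Q}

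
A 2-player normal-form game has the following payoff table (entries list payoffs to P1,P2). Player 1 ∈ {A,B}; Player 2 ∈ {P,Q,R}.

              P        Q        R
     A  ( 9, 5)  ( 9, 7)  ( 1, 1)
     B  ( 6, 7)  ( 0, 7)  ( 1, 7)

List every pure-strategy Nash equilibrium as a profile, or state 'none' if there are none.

(A,P): not NE [P2→Q gives 7>5]
(A,Q): NE
(A,R): not NE [P2→Q gives 7>1]
(B,P): not NE [P1→A gives 9>6]
(B,Q): not NE [P1→A gives 9>0]
(B,R): NE

NE set: (A,Q), (B,R)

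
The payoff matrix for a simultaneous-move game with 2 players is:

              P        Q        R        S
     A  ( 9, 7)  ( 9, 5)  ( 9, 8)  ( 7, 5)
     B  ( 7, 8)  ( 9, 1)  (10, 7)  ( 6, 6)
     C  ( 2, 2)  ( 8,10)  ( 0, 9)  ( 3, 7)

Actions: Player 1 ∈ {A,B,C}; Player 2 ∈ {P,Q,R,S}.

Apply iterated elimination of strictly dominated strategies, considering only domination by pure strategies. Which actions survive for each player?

IESDS → P1:{A,B} P2:{P,R}

P1 drop C (A beats it: P:9>2 Q:9>8 R:9>0 S:7>3)
P2 drop Q (P beats it: A:7>5 B:8>1)
P2 drop S (P beats it: A:7>5 B:8>6)
P1→{A,B} P2→{P,R}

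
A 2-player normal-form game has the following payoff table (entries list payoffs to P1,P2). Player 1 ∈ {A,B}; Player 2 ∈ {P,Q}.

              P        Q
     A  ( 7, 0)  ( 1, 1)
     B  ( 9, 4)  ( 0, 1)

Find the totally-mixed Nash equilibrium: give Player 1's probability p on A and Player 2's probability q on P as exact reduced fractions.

(p,q) = (3/4, 1/3)

P1 indiff ⇒ q·7+(1-q)·1 = q·9+(1-q)·0 ⇒ q(-2) = (1-q)(-1) ⇒ q = 1/3
P2 indiff ⇒ p·0+(1-p)·4 = p·1+(1-p)·1 ⇒ p(-1) = (1-p)(-3) ⇒ p = 3/4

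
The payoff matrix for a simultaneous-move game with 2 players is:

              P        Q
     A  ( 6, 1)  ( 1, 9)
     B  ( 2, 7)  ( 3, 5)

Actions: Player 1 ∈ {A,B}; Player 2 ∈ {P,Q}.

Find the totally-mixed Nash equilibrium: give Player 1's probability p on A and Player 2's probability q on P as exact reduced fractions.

P1 indiff ⇒ q·6+(1-q)·1 = q·2+(1-q)·3 ⇒ q(4) = (1-q)(2) ⇒ q = 1/3
P2 indiff ⇒ p·1+(1-p)·7 = p·9+(1-p)·5 ⇒ p(-8) = (1-p)(-2) ⇒ p = 1/5

p=1/5, q=1/3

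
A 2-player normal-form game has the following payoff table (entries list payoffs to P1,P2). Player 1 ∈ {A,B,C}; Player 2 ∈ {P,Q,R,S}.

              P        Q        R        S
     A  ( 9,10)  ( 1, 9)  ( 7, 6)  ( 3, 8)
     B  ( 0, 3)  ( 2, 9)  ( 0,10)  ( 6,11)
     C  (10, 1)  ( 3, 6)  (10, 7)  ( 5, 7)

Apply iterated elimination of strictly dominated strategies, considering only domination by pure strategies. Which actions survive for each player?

IESDS → P1:{B,C} P2:{R,S}

P1 drop A (C beats it: P:10>9 Q:3>1 R:10>7 S:5>3)
P2 drop P (Q beats it: B:9>3 C:6>1)
P2 drop Q (R beats it: B:10>9 C:7>6)
P1→{B,C} P2→{R,S}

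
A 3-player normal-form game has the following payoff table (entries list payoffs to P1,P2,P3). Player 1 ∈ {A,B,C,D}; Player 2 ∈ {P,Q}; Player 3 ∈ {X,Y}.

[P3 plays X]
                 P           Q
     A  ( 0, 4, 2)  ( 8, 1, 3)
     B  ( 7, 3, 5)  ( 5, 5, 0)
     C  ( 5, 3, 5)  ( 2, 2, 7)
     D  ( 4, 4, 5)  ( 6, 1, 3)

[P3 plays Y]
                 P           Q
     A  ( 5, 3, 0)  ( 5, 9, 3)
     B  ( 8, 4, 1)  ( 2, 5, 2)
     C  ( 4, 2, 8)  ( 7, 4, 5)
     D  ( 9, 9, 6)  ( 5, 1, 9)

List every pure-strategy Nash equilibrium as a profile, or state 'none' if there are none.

Nash profiles: (D,P,Y)

(A,P,X): not NE [P1→B gives 7>0]
(A,P,Y): not NE [P1→D gives 9>5; P2→Q gives 9>3; P3→X gives 2>0]
(A,Q,X): not NE [P2→P gives 4>1]
(A,Q,Y): not NE [P1→C gives 7>5]
(B,P,X): not NE [P2→Q gives 5>3]
(B,P,Y): not NE [P1→D gives 9>8; P2→Q gives 5>4; P3→X gives 5>1]
(B,Q,X): not NE [P1→A gives 8>5; P3→Y gives 2>0]
(B,Q,Y): not NE [P1→C gives 7>2]
(C,P,X): not NE [P1→B gives 7>5; P3→Y gives 8>5]
(C,P,Y): not NE [P1→D gives 9>4; P2→Q gives 4>2]
(C,Q,X): not NE [P1→A gives 8>2; P2→P gives 3>2]
(C,Q,Y): not NE [P3→X gives 7>5]
(D,P,X): not NE [P1→B gives 7>4; P3→Y gives 6>5]
(D,P,Y): NE
(D,Q,X): not NE [P1→A gives 8>6; P2→P gives 4>1; P3→Y gives 9>3]
(D,Q,Y): not NE [P1→C gives 7>5; P2→P gives 9>1]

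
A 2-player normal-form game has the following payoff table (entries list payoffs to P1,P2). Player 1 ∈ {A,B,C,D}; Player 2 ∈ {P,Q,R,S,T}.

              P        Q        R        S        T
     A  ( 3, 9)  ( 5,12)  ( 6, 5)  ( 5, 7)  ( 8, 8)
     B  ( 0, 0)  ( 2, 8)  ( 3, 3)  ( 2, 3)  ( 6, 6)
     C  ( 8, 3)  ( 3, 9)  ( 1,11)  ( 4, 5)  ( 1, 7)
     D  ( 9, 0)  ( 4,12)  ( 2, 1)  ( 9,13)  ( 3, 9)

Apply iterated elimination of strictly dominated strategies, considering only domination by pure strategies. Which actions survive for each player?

IESDS → P1:{A,D} P2:{Q,S}

P1 drop B (A beats it: P:3>0 Q:5>2 R:6>3 S:5>2 T:8>6)
P1 drop C (D beats it: P:9>8 Q:4>3 R:2>1 S:9>4 T:3>1)
P2 drop P (Q beats it: A:12>9 D:12>0)
P2 drop R (Q beats it: A:12>5 D:12>1)
P2 drop T (Q beats it: A:12>8 D:12>9)
P1→{A,D} P2→{Q,S}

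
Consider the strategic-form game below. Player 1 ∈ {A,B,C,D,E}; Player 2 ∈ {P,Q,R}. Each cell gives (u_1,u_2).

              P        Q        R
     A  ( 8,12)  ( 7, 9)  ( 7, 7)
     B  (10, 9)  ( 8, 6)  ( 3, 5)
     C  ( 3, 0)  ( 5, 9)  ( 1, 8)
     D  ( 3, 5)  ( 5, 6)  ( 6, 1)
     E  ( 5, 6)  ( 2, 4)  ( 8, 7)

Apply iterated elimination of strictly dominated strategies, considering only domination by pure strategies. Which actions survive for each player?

IESDS → P1:{A,B,E} P2:{P,R}

P1 drop C (A beats it: P:8>3 Q:7>5 R:7>1)
P1 drop D (A beats it: P:8>3 Q:7>5 R:7>6)
P2 drop Q (P beats it: A:12>9 B:9>6 E:6>4)
P1→{A,B,E} P2→{P,R}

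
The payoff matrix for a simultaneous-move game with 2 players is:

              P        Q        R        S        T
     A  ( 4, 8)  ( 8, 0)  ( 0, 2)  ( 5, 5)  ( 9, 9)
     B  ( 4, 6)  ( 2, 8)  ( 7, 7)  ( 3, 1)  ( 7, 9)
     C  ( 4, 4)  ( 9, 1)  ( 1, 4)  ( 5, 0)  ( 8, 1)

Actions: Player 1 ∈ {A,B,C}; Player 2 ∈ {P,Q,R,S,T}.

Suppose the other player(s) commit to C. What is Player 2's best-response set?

u_2(P vs C) = 4
u_2(Q vs C) = 1
u_2(R vs C) = 4
u_2(S vs C) = 0
u_2(T vs C) = 1
max payoff 4 at {P,R}

P2 best: {P,R}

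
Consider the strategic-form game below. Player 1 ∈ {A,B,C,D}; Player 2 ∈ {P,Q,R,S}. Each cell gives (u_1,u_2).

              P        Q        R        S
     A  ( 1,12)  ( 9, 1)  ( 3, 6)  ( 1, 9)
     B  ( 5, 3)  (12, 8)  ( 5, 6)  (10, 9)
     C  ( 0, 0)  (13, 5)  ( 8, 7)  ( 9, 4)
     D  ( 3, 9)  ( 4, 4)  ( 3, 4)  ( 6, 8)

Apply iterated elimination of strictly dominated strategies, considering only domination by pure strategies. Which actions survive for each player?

P1 drop A (B beats it: P:5>1 Q:12>9 R:5>3 S:10>1)
P1 drop D (B beats it: P:5>3 Q:12>4 R:5>3 S:10>6)
P2 drop P (Q beats it: B:8>3 C:5>0)
P1→{B,C} P2→{Q,R,S}

Survivors P1:{B,C} P2:{Q,R,S}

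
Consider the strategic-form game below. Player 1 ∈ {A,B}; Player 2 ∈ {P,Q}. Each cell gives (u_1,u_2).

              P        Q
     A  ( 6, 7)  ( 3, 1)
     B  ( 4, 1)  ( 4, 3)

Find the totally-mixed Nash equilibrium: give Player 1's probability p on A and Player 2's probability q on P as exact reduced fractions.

P1 mixes 1/4 on A; P2 mixes 1/3 on P

P1 indiff ⇒ q·6+(1-q)·3 = q·4+(1-q)·4 ⇒ q(2) = (1-q)(1) ⇒ q = 1/3
P2 indiff ⇒ p·7+(1-p)·1 = p·1+(1-p)·3 ⇒ p(6) = (1-p)(2) ⇒ p = 1/4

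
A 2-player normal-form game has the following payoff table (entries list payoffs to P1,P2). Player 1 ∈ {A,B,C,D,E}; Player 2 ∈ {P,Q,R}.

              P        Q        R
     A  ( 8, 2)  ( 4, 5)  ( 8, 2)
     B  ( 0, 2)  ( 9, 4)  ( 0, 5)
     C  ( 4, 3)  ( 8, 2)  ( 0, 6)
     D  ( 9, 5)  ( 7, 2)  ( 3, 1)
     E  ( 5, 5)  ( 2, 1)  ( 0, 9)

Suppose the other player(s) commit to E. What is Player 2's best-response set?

BR_2 = {R}

u_2(P vs E) = 5
u_2(Q vs E) = 1
u_2(R vs E) = 9
max payoff 9 at {R}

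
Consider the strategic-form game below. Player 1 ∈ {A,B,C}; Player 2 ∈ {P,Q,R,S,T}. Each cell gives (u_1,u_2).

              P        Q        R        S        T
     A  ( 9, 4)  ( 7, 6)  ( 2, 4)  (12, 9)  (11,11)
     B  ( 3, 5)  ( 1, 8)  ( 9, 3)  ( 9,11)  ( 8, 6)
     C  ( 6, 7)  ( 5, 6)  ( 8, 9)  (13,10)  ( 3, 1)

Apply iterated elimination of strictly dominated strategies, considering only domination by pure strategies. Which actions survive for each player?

P2 drop P (S beats it: A:9>4 B:11>5 C:10>7)
P2 drop Q (S beats it: A:9>6 B:11>8 C:10>6)
P2 drop R (S beats it: A:9>4 B:11>3 C:10>9)
P1 drop B (A beats it: S:12>9 T:11>8)
P1→{A,C} P2→{S,T}

Remaining: P1:{A,C} P2:{S,T}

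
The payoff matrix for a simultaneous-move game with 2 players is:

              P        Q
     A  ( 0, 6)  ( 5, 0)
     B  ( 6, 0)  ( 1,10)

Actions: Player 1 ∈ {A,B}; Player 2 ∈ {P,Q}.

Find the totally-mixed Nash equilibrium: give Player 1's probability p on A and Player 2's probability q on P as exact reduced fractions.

(p,q) = (5/8, 2/5)

P1 indiff ⇒ q·0+(1-q)·5 = q·6+(1-q)·1 ⇒ q(-6) = (1-q)(-4) ⇒ q = 2/5
P2 indiff ⇒ p·6+(1-p)·0 = p·0+(1-p)·10 ⇒ p(6) = (1-p)(10) ⇒ p = 5/8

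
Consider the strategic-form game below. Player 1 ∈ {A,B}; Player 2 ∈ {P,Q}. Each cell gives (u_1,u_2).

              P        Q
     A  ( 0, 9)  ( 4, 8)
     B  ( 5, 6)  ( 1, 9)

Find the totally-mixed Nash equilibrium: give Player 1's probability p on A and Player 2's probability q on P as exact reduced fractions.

P1 indiff ⇒ q·0+(1-q)·4 = q·5+(1-q)·1 ⇒ q(-5) = (1-q)(-3) ⇒ q = 3/8
P2 indiff ⇒ p·9+(1-p)·6 = p·8+(1-p)·9 ⇒ p(1) = (1-p)(3) ⇒ p = 3/4

(p,q) = (3/4, 3/8)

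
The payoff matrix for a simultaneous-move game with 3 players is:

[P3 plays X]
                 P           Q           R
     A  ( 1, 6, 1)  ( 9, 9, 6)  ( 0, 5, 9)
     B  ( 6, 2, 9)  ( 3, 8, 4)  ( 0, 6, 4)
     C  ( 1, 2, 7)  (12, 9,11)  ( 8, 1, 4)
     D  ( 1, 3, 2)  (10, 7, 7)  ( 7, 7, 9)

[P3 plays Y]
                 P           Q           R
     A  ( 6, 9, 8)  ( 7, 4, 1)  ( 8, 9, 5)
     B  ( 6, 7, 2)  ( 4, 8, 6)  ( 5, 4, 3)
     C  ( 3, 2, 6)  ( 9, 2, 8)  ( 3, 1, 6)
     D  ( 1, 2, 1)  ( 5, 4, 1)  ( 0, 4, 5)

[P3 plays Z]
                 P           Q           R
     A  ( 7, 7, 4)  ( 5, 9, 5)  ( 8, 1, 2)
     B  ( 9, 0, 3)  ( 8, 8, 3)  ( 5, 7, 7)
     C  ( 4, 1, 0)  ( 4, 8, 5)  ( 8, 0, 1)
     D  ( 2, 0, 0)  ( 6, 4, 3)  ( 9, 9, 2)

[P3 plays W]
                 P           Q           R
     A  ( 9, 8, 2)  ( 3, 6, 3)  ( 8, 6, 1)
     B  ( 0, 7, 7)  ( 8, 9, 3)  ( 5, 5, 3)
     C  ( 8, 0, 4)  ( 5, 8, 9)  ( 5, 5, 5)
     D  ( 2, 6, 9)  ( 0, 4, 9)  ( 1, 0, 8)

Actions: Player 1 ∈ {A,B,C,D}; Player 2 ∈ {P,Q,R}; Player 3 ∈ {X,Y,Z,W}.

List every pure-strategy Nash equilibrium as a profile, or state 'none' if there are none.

(A,P,X): not NE [P1→B gives 6>1; P2→Q gives 9>6; P3→Y gives 8>1]
(A,P,Y): NE
(A,P,Z): not NE [P1→B gives 9>7; P2→Q gives 9>7; P3→Y gives 8>4]
(A,P,W): not NE [P3→Y gives 8>2]
(A,Q,X): not NE [P1→C gives 12>9]
(A,Q,Y): not NE [P1→C gives 9>7; P2→R gives 9>4; P3→X gives 6>1]
(A,Q,Z): not NE [P1→B gives 8>5; P3→X gives 6>5]
(A,Q,W): not NE [P1→B gives 8>3; P2→P gives 8>6; P3→X gives 6>3]
(A,R,X): not NE [P1→C gives 8>0; P2→Q gives 9>5]
(A,R,Y): not NE [P3→X gives 9>5]
(A,R,Z): not NE [P1→D gives 9>8; P2→Q gives 9>1; P3→X gives 9>2]
(A,R,W): not NE [P2→P gives 8>6; P3→X gives 9>1]
(B,P,X): not NE [P2→Q gives 8>2]
(B,P,Y): not NE [P2→Q gives 8>7; P3→X gives 9>2]
(B,P,Z): not NE [P2→Q gives 8>0; P3→X gives 9>3]
(B,P,W): not NE [P1→A gives 9>0; P2→Q gives 9>7; P3→X gives 9>7]
(B,Q,X): not NE [P1→C gives 12>3; P3→Y gives 6>4]
(B,Q,Y): not NE [P1→C gives 9>4]
(B,Q,Z): not NE [P3→Y gives 6>3]
(B,Q,W): not NE [P3→Y gives 6>3]
(B,R,X): not NE [P1→C gives 8>0; P2→Q gives 8>6; P3→Z gives 7>4]
(B,R,Y): not NE [P1→A gives 8>5; P2→Q gives 8>4; P3→Z gives 7>3]
(B,R,Z): not NE [P1→D gives 9>5; P2→Q gives 8>7]
(B,R,W): not NE [P1→A gives 8>5; P2→Q gives 9>5; P3→Z gives 7>3]
(C,P,X): not NE [P1→B gives 6>1; P2→Q gives 9>2]
(C,P,Y): not NE [P1→B gives 6>3; P3→X gives 7>6]
(C,P,Z): not NE [P1→B gives 9>4; P2→Q gives 8>1; P3→X gives 7>0]
(C,P,W): not NE [P1→A gives 9>8; P2→Q gives 8>0; P3→X gives 7>4]
(C,Q,X): NE
(C,Q,Y): not NE [P3→X gives 11>8]
(C,Q,Z): not NE [P1→B gives 8>4; P3→X gives 11>5]
(C,Q,W): not NE [P1→B gives 8>5; P3→X gives 11>9]
(C,R,X): not NE [P2→Q gives 9>1; P3→Y gives 6>4]
(C,R,Y): not NE [P1→A gives 8>3; P2→Q gives 2>1]
(C,R,Z): not NE [P1→D gives 9>8; P2→Q gives 8>0; P3→Y gives 6>1]
(C,R,W): not NE [P1→A gives 8>5; P2→Q gives 8>5; P3→Y gives 6>5]
(D,P,X): not NE [P1→B gives 6>1; P2→R gives 7>3; P3→W gives 9>2]
(D,P,Y): not NE [P1→B gives 6>1; P2→R gives 4>2; P3→W gives 9>1]
(D,P,Z): not NE [P1→B gives 9>2; P2→R gives 9>0; P3→W gives 9>0]
(D,P,W): not NE [P1→A gives 9>2]
(D,Q,X): not NE [P1→C gives 12>10; P3→W gives 9>7]
(D,Q,Y): not NE [P1→C gives 9>5; P3→W gives 9>1]
(D,Q,Z): not NE [P1→B gives 8>6; P2→R gives 9>4; P3→W gives 9>3]
(D,Q,W): not NE [P1→B gives 8>0; P2→P gives 6>4]
(D,R,X): not NE [P1→C gives 8>7]
(D,R,Y): not NE [P1→A gives 8>0; P3→X gives 9>5]
(D,R,Z): not NE [P3→X gives 9>2]
(D,R,W): not NE [P1→A gives 8>1; P2→P gives 6>0; P3→X gives 9>8]

NE set: (A,P,Y), (C,Q,X)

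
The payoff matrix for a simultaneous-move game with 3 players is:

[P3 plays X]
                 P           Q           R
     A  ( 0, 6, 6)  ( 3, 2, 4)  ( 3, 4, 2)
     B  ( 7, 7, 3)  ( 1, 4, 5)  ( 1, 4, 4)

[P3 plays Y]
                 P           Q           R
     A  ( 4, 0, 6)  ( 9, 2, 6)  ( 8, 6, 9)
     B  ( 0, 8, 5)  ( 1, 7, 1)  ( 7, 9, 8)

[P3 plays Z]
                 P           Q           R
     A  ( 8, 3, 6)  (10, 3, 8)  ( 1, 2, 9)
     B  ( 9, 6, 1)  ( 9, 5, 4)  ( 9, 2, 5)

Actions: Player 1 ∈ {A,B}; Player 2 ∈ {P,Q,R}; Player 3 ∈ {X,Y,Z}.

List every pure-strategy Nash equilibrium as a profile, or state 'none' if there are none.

NE set: (A,Q,Z), (A,R,Y)

(A,P,X): not NE [P1→B gives 7>0]
(A,P,Y): not NE [P2→R gives 6>0]
(A,P,Z): not NE [P1→B gives 9>8]
(A,Q,X): not NE [P2→P gives 6>2; P3→Z gives 8>4]
(A,Q,Y): not NE [P2→R gives 6>2; P3→Z gives 8>6]
(A,Q,Z): NE
(A,R,X): not NE [P2→P gives 6>4; P3→Z gives 9>2]
(A,R,Y): NE
(A,R,Z): not NE [P1→B gives 9>1; P2→Q gives 3>2]
(B,P,X): not NE [P3→Y gives 5>3]
(B,P,Y): not NE [P1→A gives 4>0; P2→R gives 9>8]
(B,P,Z): not NE [P3→Y gives 5>1]
(B,Q,X): not NE [P1→A gives 3>1; P2→P gives 7>4]
(B,Q,Y): not NE [P1→A gives 9>1; P2→R gives 9>7; P3→X gives 5>1]
(B,Q,Z): not NE [P1→A gives 10>9; P2→P gives 6>5; P3→X gives 5>4]
(B,R,X): not NE [P1→A gives 3>1; P2→P gives 7>4; P3→Y gives 8>4]
(B,R,Y): not NE [P1→A gives 8>7]
(B,R,Z): not NE [P2→P gives 6>2; P3→Y gives 8>5]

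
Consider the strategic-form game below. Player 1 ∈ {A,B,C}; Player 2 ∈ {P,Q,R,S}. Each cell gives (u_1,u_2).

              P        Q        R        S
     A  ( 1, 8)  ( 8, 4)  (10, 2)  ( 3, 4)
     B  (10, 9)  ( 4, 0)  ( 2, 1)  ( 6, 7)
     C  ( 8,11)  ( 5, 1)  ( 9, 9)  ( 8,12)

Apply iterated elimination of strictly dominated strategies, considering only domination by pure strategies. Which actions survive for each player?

Survivors P1:{B,C} P2:{P,S}

P2 drop Q (P beats it: A:8>4 B:9>0 C:11>1)
P2 drop R (P beats it: A:8>2 B:9>1 C:11>9)
P1 drop A (B beats it: P:10>1 S:6>3)
P1→{B,C} P2→{P,S}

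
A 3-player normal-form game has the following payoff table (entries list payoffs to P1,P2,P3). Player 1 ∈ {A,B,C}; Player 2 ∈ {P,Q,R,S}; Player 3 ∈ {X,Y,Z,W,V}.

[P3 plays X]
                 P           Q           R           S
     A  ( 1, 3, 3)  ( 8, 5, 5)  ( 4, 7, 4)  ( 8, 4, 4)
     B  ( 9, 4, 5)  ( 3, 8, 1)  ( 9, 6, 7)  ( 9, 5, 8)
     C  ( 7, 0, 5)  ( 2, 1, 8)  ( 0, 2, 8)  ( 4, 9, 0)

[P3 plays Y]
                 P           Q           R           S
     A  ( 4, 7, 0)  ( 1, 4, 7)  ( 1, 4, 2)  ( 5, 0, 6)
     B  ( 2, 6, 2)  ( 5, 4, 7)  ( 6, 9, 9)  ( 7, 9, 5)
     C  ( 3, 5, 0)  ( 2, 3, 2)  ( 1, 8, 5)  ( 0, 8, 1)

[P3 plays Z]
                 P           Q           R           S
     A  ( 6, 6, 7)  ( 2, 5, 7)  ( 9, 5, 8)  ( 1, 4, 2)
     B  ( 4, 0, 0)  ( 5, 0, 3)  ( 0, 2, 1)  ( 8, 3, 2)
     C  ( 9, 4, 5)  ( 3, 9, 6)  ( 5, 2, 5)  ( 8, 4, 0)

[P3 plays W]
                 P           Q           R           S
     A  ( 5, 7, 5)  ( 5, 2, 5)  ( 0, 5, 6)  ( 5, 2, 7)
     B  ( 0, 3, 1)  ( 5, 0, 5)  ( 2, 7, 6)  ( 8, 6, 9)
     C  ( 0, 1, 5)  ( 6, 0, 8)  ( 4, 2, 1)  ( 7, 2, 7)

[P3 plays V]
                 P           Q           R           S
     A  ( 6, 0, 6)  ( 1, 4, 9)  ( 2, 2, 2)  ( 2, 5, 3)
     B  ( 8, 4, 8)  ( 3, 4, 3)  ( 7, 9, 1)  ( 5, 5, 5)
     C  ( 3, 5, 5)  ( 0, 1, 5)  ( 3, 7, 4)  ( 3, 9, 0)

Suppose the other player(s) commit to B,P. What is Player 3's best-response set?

argmax u_3 = {V}

u_3(X vs B,P) = 5
u_3(Y vs B,P) = 2
u_3(Z vs B,P) = 0
u_3(W vs B,P) = 1
u_3(V vs B,P) = 8
max payoff 8 at {V}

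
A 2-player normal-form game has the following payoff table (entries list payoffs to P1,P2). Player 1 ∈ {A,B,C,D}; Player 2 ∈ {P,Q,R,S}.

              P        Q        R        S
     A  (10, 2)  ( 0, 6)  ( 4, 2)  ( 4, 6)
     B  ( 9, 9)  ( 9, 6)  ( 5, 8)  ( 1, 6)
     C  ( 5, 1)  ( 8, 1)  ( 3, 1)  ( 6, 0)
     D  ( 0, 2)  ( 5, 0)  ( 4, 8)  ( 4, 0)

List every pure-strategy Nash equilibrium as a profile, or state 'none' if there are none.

No pure NE.

(A,P): not NE [P2→S gives 6>2]
(A,Q): not NE [P1→B gives 9>0]
(A,R): not NE [P1→B gives 5>4; P2→S gives 6>2]
(A,S): not NE [P1→C gives 6>4]
(B,P): not NE [P1→A gives 10>9]
(B,Q): not NE [P2→P gives 9>6]
(B,R): not NE [P2→P gives 9>8]
(B,S): not NE [P1→C gives 6>1; P2→P gives 9>6]
(C,P): not NE [P1→A gives 10>5]
(C,Q): not NE [P1→B gives 9>8]
(C,R): not NE [P1→B gives 5>3]
(C,S): not NE [P2→R gives 1>0]
(D,P): not NE [P1→A gives 10>0; P2→R gives 8>2]
(D,Q): not NE [P1→B gives 9>5; P2→R gives 8>0]
(D,R): not NE [P1→B gives 5>4]
(D,S): not NE [P1→C gives 6>4; P2→R gives 8>0]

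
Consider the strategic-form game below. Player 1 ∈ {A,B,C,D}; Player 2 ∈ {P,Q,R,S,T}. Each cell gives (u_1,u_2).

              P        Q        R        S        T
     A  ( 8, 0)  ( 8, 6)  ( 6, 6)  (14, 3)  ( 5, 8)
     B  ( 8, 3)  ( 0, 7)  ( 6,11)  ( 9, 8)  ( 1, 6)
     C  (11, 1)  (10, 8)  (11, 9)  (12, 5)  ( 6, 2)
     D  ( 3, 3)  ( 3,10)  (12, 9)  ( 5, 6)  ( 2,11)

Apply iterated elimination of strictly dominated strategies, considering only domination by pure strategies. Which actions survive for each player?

Survivors P1:{C,D} P2:{Q,R,T}

P1 drop B (C beats it: P:11>8 Q:10>0 R:11>6 S:12>9 T:6>1)
P2 drop P (Q beats it: A:6>0 C:8>1 D:10>3)
P2 drop S (Q beats it: A:6>3 C:8>5 D:10>6)
P1 drop A (C beats it: Q:10>8 R:11>6 T:6>5)
P1→{C,D} P2→{Q,R,T}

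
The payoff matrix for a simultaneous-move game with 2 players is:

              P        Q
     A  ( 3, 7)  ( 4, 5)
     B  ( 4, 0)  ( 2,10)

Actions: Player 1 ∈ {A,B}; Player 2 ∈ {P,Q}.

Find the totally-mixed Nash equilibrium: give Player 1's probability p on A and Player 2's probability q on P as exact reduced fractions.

P1 indiff ⇒ q·3+(1-q)·4 = q·4+(1-q)·2 ⇒ q(-1) = (1-q)(-2) ⇒ q = 2/3
P2 indiff ⇒ p·7+(1-p)·0 = p·5+(1-p)·10 ⇒ p(2) = (1-p)(10) ⇒ p = 5/6

P1 mixes 5/6 on A; P2 mixes 2/3 on P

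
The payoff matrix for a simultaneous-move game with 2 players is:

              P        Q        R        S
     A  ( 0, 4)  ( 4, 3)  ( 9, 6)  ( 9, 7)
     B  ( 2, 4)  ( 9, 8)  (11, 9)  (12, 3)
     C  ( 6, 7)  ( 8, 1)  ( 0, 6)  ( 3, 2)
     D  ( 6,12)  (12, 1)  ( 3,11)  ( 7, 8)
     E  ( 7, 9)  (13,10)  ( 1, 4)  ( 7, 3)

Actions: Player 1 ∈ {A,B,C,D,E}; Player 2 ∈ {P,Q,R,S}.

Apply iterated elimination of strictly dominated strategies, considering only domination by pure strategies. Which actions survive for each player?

Survivors P1:{B,D,E} P2:{P,Q,R}

P1 drop A (B beats it: P:2>0 Q:9>4 R:11>9 S:12>9)
P1 drop C (E beats it: P:7>6 Q:13>8 R:1>0 S:7>3)
P2 drop S (P beats it: B:4>3 D:12>8 E:9>3)
P1→{B,D,E} P2→{P,Q,R}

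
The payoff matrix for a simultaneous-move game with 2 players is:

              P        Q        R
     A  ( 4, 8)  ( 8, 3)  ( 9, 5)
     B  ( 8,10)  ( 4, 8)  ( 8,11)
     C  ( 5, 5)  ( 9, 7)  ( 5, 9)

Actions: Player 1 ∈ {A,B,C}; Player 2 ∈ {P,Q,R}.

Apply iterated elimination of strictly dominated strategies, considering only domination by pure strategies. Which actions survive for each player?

IESDS → P1:{A,B} P2:{P,R}

P2 drop Q (R beats it: A:5>3 B:11>8 C:9>7)
P1 drop C (B beats it: P:8>5 R:8>5)
P1→{A,B} P2→{P,R}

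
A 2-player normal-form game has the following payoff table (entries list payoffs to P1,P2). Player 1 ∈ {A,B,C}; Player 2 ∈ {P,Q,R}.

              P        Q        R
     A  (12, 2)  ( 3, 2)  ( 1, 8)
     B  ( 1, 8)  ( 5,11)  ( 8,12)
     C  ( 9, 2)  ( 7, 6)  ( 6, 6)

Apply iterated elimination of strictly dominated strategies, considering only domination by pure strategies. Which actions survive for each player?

P2 drop P (R beats it: A:8>2 B:12>8 C:6>2)
P1 drop A (B beats it: Q:5>3 R:8>1)
P1→{B,C} P2→{Q,R}

Remaining: P1:{B,C} P2:{Q,R}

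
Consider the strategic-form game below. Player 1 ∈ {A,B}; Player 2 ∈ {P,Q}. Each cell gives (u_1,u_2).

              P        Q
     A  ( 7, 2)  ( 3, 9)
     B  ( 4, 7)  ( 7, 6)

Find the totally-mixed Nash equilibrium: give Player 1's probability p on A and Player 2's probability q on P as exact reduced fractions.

P1 mixes 1/8 on A; P2 mixes 4/7 on P

P1 indiff ⇒ q·7+(1-q)·3 = q·4+(1-q)·7 ⇒ q(3) = (1-q)(4) ⇒ q = 4/7
P2 indiff ⇒ p·2+(1-p)·7 = p·9+(1-p)·6 ⇒ p(-7) = (1-p)(-1) ⇒ p = 1/8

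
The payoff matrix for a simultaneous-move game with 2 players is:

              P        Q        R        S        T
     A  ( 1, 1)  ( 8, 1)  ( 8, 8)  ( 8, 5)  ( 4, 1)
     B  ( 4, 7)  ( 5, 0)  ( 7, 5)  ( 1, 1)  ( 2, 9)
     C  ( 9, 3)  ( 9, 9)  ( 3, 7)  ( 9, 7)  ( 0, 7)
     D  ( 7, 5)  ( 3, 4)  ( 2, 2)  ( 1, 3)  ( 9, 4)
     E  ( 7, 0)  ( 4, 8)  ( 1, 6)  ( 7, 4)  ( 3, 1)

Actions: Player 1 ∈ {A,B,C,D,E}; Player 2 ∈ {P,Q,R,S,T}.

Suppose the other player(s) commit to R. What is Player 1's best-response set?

u_1(A vs R) = 8
u_1(B vs R) = 7
u_1(C vs R) = 3
u_1(D vs R) = 2
u_1(E vs R) = 1
max payoff 8 at {A}

P1 best: {A}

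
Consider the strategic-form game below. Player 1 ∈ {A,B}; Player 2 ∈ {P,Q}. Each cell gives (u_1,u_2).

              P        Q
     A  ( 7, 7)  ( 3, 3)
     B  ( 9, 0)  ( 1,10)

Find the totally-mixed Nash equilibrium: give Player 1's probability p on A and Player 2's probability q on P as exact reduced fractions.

P1 indiff ⇒ q·7+(1-q)·3 = q·9+(1-q)·1 ⇒ q(-2) = (1-q)(-2) ⇒ q = 1/2
P2 indiff ⇒ p·7+(1-p)·0 = p·3+(1-p)·10 ⇒ p(4) = (1-p)(10) ⇒ p = 5/7

p=5/7, q=1/2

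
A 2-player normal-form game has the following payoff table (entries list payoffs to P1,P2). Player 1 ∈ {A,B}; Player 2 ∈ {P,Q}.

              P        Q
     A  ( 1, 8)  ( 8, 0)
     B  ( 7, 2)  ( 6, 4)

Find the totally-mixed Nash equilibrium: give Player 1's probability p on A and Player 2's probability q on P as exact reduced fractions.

P1 mixes 1/5 on A; P2 mixes 1/4 on P

P1 indiff ⇒ q·1+(1-q)·8 = q·7+(1-q)·6 ⇒ q(-6) = (1-q)(-2) ⇒ q = 1/4
P2 indiff ⇒ p·8+(1-p)·2 = p·0+(1-p)·4 ⇒ p(8) = (1-p)(2) ⇒ p = 1/5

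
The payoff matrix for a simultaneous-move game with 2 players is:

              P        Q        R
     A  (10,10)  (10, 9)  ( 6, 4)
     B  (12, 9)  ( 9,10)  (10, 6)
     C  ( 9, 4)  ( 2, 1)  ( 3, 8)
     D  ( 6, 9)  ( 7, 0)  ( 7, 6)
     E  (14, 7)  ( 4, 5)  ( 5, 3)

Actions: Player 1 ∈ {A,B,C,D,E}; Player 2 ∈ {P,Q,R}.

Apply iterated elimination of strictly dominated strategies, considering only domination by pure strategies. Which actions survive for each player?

Remaining: P1:{A,B,E} P2:{P,Q}

P1 drop C (A beats it: P:10>9 Q:10>2 R:6>3)
P1 drop D (B beats it: P:12>6 Q:9>7 R:10>7)
P2 drop R (P beats it: A:10>4 B:9>6 E:7>3)
P1→{A,B,E} P2→{P,Q}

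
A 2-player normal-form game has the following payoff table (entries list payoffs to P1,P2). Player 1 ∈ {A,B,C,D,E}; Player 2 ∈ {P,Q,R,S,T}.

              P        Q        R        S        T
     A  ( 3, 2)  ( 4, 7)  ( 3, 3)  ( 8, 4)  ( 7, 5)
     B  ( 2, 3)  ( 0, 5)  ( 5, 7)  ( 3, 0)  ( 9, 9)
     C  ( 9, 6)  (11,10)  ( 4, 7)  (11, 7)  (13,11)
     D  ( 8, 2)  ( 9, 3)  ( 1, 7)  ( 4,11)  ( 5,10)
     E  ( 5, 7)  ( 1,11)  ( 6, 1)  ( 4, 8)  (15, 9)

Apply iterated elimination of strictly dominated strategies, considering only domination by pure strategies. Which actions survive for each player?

P1 drop A (C beats it: P:9>3 Q:11>4 R:4>3 S:11>8 T:13>7)
P1 drop B (E beats it: P:5>2 Q:1>0 R:6>5 S:4>3 T:15>9)
P1 drop D (C beats it: P:9>8 Q:11>9 R:4>1 S:11>4 T:13>5)
P2 drop P (Q beats it: C:10>6 E:11>7)
P2 drop R (Q beats it: C:10>7 E:11>1)
P2 drop S (Q beats it: C:10>7 E:11>8)
P1→{C,E} P2→{Q,T}

IESDS → P1:{C,E} P2:{Q,T}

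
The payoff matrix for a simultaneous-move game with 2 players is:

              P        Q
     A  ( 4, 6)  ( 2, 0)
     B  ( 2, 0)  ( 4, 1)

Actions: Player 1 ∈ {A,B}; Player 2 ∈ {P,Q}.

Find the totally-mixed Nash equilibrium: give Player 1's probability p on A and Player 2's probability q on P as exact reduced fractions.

P1 mixes 1/7 on A; P2 mixes 1/2 on P

P1 indiff ⇒ q·4+(1-q)·2 = q·2+(1-q)·4 ⇒ q(2) = (1-q)(2) ⇒ q = 1/2
P2 indiff ⇒ p·6+(1-p)·0 = p·0+(1-p)·1 ⇒ p(6) = (1-p)(1) ⇒ p = 1/7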